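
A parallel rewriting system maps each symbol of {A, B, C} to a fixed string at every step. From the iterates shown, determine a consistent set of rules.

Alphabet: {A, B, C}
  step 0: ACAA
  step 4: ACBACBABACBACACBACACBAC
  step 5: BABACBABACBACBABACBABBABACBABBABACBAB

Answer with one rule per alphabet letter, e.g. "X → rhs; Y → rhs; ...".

A->B, B->AC, C->AB

  step 4 ⇒ step 5: ACBACBABACBACACBACACBAC ⇒ B·AB·AC·B·AB·AC·B·AC·B·AB·AC·B·AB·B·AB·AC·B·AB·B·AB·AC·B·AB
    A ↦ B
    B ↦ AC
    C ↦ AB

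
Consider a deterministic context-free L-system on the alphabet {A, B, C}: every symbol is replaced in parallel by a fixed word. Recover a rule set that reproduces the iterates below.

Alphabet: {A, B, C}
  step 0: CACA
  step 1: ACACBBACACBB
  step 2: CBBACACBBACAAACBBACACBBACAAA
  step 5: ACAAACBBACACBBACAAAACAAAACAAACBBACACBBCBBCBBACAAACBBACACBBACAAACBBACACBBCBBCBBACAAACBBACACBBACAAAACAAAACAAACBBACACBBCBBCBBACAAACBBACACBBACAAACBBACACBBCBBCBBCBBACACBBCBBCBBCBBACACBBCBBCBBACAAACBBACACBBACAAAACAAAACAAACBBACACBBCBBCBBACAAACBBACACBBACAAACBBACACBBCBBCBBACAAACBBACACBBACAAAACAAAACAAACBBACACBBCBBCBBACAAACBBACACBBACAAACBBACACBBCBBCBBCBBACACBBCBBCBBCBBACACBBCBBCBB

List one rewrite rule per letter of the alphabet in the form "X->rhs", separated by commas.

  step 1 ⇒ step 2: ACACBBACACBB ⇒ CBB·ACA·CBB·ACA·A·A·CBB·ACA·CBB·ACA·A·A
    A ↦ CBB
    B ↦ A
    C ↦ ACA

A->CBB, B->A, C->ACA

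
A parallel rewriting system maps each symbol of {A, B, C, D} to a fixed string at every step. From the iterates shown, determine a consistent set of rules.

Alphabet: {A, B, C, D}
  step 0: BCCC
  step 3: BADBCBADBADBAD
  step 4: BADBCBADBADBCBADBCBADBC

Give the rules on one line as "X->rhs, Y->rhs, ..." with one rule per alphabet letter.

  step 3 ⇒ step 4: BADBCBADBADBAD ⇒ BA·D·BC·BA·D·BA·D·BC·BA·D·BC·BA·D·BC
    A ↦ D
    B ↦ BA
    C ↦ D
    D ↦ BC

A->D, B->BA, C->D, D->BC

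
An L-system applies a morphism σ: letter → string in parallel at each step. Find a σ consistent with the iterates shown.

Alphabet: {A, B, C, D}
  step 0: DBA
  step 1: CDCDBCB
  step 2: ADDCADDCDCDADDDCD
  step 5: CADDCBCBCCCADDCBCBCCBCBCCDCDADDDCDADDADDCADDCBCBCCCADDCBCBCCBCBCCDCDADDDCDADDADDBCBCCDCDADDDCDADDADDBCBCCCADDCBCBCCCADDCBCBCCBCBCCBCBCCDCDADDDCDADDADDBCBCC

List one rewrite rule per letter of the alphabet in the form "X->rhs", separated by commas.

  step 1 ⇒ step 2: CDCDBCB ⇒ ADD·C·ADD·C·DCD·ADD·DCD
    B ↦ DCD
    C ↦ ADD
    D ↦ C
  step 0 ⇒ step 1: DBA ⇒ C·DCD·BCB
    A ↦ BCB

A->BCB, B->DCD, C->ADD, D->C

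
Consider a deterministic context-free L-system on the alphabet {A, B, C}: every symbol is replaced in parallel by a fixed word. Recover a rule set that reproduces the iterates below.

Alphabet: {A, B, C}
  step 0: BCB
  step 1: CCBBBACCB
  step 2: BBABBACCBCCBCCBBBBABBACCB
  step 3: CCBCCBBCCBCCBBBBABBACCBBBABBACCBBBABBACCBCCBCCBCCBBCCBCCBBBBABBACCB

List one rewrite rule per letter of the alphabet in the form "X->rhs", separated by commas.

A->B, B->CCB, C->BBA

  step 2 ⇒ step 3: BBABBACCBCCBCCBBBBABBACCB ⇒ CCB·CCB·B·CCB·CCB·B·BBA·BBA·CCB·BBA·BBA·CCB·BBA·BBA·CCB·CCB·CCB·CCB·B·CCB·CCB·B·BBA·BBA·CCB
    A ↦ B
    B ↦ CCB
    C ↦ BBA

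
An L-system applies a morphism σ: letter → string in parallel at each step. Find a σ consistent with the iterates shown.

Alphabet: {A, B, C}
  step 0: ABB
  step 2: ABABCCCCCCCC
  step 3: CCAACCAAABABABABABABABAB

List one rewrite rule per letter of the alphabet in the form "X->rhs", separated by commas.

A->CC, B->AA, C->AB

  step 2 ⇒ step 3: ABABCCCCCCCC ⇒ CC·AA·CC·AA·AB·AB·AB·AB·AB·AB·AB·AB
    A ↦ CC
    B ↦ AA
    C ↦ AB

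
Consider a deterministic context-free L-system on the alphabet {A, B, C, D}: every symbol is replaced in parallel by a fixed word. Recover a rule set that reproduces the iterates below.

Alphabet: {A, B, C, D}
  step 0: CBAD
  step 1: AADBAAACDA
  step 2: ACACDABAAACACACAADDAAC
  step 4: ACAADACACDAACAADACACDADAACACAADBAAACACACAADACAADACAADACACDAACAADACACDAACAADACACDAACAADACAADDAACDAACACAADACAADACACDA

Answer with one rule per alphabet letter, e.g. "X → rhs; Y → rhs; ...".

  step 1 ⇒ step 2: AADBAAACDA ⇒ AC·AC·DA·BAA·AC·AC·AC·AAD·DA·AC
    A ↦ AC
    B ↦ BAA
    C ↦ AAD
    D ↦ DA

A->AC, B->BAA, C->AAD, D->DA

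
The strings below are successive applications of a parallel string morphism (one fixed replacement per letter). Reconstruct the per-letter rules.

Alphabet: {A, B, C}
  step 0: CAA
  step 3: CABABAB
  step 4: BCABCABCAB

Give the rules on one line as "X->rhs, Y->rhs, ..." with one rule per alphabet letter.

A->C, B->AB, C->B

  step 3 ⇒ step 4: CABABAB ⇒ B·C·AB·C·AB·C·AB
    A ↦ C
    B ↦ AB
    C ↦ B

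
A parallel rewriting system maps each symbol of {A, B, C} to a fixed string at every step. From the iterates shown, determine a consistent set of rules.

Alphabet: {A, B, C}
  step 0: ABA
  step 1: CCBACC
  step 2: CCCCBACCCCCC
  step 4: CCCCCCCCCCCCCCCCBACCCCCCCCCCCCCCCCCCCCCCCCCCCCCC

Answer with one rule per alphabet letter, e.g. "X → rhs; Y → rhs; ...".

A->CC, B->BA, C->CC

  step 1 ⇒ step 2: CCBACC ⇒ CC·CC·BA·CC·CC·CC
    A ↦ CC
    B ↦ BA
    C ↦ CC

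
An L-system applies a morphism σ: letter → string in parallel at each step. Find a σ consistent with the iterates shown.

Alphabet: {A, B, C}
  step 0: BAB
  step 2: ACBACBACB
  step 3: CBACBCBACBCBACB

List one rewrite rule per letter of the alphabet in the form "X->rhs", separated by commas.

  step 2 ⇒ step 3: ACBACBACB ⇒ CB·A·CB·CB·A·CB·CB·A·CB
    A ↦ CB
    B ↦ CB
    C ↦ A

A->CB, B->CB, C->A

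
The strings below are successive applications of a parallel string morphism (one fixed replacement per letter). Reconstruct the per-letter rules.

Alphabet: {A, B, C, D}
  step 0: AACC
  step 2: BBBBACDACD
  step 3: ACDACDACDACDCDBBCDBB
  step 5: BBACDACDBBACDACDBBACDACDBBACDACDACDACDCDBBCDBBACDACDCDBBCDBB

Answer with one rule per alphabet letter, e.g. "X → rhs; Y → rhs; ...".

  step 2 ⇒ step 3: BBBBACDACD ⇒ ACD·ACD·ACD·ACD·CD·B·B·CD·B·B
    A ↦ CD
    B ↦ ACD
    C ↦ B
    D ↦ B

A->CD, B->ACD, C->B, D->B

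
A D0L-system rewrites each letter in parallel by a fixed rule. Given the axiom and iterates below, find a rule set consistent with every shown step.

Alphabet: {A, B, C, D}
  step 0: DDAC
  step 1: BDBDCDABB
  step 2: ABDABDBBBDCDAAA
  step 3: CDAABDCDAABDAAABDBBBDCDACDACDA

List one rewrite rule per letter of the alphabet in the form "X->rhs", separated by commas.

  step 2 ⇒ step 3: ABDABDBBBDCDAAA ⇒ CDA·A·BD·CDA·A·BD·A·A·A·BD·BB·BD·CDA·CDA·CDA
    A ↦ CDA
    B ↦ A
    C ↦ BB
    D ↦ BD

A->CDA, B->A, C->BB, D->BD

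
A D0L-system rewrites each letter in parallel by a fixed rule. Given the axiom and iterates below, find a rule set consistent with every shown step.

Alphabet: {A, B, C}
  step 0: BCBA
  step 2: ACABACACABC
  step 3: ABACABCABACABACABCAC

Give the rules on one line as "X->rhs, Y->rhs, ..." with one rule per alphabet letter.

  step 2 ⇒ step 3: ACABACACABC ⇒ AB·AC·AB·C·AB·AC·AB·AC·AB·C·AC
    A ↦ AB
    B ↦ C
    C ↦ AC

A->AB, B->C, C->AC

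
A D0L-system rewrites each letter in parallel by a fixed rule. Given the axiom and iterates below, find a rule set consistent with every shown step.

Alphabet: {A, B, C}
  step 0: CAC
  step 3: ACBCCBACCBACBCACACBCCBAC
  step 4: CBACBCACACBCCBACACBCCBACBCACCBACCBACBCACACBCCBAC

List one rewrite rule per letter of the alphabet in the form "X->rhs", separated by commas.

  step 3 ⇒ step 4: ACBCCBACCBACBCACACBCCBAC ⇒ CB·AC·BC·AC·AC·BC·CB·AC·AC·BC·CB·AC·BC·AC·CB·AC·CB·AC·BC·AC·AC·BC·CB·AC
    A ↦ CB
    B ↦ BC
    C ↦ AC

A->CB, B->BC, C->AC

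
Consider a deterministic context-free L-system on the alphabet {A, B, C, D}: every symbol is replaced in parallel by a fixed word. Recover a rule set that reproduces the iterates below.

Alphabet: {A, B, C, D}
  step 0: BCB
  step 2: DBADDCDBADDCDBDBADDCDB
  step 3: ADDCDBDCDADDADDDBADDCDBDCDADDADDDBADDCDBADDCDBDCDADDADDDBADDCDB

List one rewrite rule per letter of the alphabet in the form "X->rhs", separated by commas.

A->DCD, B->CDB, C->DB, D->ADD

  step 2 ⇒ step 3: DBADDCDBADDCDBDBADDCDB ⇒ ADD·CDB·DCD·ADD·ADD·DB·ADD·CDB·DCD·ADD·ADD·DB·ADD·CDB·ADD·CDB·DCD·ADD·ADD·DB·ADD·CDB
    A ↦ DCD
    B ↦ CDB
    C ↦ DB
    D ↦ ADD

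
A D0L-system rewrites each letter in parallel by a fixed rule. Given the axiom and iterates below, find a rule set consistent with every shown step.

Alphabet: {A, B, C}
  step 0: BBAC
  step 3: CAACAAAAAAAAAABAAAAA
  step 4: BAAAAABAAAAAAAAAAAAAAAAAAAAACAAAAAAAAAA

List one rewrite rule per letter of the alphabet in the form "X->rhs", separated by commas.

  step 3 ⇒ step 4: CAACAAAAAAAAAABAAAAA ⇒ BA·AA·AA·BA·AA·AA·AA·AA·AA·AA·AA·AA·AA·AA·C·AA·AA·AA·AA·AA
    A ↦ AA
    B ↦ C
    C ↦ BA

A->AA, B->C, C->BA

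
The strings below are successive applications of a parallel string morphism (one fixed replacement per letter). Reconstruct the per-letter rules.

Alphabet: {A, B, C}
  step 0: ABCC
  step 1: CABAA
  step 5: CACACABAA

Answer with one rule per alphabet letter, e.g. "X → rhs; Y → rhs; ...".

A->C, B->AB, C->A

  step 0 ⇒ step 1: ABCC ⇒ C·AB·A·A
    A ↦ C
    B ↦ AB
    C ↦ A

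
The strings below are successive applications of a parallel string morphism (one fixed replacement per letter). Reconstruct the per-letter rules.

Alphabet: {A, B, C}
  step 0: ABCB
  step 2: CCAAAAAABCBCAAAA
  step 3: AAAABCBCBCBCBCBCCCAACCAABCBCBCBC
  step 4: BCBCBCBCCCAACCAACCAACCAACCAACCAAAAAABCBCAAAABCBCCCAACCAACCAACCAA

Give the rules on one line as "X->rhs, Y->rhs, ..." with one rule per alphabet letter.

  step 3 ⇒ step 4: AAAABCBCBCBCBCBCCCAACCAABCBCBCBC ⇒ BC·BC·BC·BC·CC·AA·CC·AA·CC·AA·CC·AA·CC·AA·CC·AA·AA·AA·BC·BC·AA·AA·BC·BC·CC·AA·CC·AA·CC·AA·CC·AA
    A ↦ BC
    B ↦ CC
    C ↦ AA

A->BC, B->CC, C->AA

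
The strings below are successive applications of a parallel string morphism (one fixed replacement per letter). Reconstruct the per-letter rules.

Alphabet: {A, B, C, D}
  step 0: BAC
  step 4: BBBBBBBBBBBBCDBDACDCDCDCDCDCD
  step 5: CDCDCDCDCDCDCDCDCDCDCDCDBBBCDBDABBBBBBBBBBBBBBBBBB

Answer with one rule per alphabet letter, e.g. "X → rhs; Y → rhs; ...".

A->DA, B->CD, C->BB, D->B

  step 4 ⇒ step 5: BBBBBBBBBBBBCDBDACDCDCDCDCDCD ⇒ CD·CD·CD·CD·CD·CD·CD·CD·CD·CD·CD·CD·BB·B·CD·B·DA·BB·B·BB·B·BB·B·BB·B·BB·B·BB·B
    A ↦ DA
    B ↦ CD
    C ↦ BB
    D ↦ B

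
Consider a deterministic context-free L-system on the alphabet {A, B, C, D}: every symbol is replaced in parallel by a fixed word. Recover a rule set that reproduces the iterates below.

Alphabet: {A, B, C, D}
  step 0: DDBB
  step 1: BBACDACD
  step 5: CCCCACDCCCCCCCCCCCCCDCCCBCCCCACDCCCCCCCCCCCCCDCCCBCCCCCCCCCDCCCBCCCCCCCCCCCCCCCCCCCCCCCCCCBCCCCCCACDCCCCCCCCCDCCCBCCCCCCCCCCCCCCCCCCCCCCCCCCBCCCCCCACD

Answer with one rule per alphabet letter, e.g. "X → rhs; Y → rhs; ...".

  step 0 ⇒ step 1: DDBB ⇒ B·B·ACD·ACD
    B ↦ ACD
    D ↦ B
    A ↦ CDC  (constrained at step 1)
    C ↦ CC  (constrained at step 1)

A->CDC, B->ACD, C->CC, D->B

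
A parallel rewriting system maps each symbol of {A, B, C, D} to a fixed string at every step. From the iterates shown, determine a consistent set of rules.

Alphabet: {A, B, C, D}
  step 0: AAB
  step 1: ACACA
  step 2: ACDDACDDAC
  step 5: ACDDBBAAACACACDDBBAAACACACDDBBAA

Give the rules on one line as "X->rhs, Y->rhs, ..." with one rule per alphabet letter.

A->AC, B->A, C->DD, D->B

  step 1 ⇒ step 2: ACACA ⇒ AC·DD·AC·DD·AC
    A ↦ AC
    C ↦ DD
  step 0 ⇒ step 1: AAB ⇒ AC·AC·A
    B ↦ A
    D ↦ B  (constrained at step 2)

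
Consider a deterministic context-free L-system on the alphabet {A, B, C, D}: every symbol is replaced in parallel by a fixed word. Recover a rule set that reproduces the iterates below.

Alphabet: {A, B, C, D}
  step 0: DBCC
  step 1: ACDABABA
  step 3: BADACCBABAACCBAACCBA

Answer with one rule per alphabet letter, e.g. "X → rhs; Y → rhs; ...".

  step 0 ⇒ step 1: DBCC ⇒ AC·DA·BA·BA
    B ↦ DA
    C ↦ BA
    D ↦ AC
    A ↦ C  (constrained at step 1)

A->C, B->DA, C->BA, D->AC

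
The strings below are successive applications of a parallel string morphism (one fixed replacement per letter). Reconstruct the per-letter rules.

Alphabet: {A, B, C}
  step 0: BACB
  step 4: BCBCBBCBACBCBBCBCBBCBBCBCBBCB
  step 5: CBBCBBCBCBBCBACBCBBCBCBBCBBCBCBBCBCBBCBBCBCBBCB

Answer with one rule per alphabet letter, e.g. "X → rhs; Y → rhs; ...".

A->AC, B->CB, C->B

  step 4 ⇒ step 5: BCBCBBCBACBCBBCBCBBCBBCBCBBCB ⇒ CB·B·CB·B·CB·CB·B·CB·AC·B·CB·B·CB·CB·B·CB·B·CB·CB·B·CB·CB·B·CB·B·CB·CB·B·CB
    A ↦ AC
    B ↦ CB
    C ↦ B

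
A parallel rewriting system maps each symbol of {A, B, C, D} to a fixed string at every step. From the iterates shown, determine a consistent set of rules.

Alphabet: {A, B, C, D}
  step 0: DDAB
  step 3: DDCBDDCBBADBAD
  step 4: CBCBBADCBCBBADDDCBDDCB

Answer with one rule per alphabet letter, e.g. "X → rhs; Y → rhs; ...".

A->D, B->D, C->BA, D->CB

  step 3 ⇒ step 4: DDCBDDCBBADBAD ⇒ CB·CB·BA·D·CB·CB·BA·D·D·D·CB·D·D·CB
    A ↦ D
    B ↦ D
    C ↦ BA
    D ↦ CB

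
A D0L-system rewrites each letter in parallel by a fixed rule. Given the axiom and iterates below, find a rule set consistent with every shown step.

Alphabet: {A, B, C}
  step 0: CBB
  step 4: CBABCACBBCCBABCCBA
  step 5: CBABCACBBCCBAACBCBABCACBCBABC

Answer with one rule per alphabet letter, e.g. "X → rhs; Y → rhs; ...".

A->BC, B->A, C->CB

  step 4 ⇒ step 5: CBABCACBBCCBABCCBA ⇒ CB·A·BC·A·CB·BC·CB·A·A·CB·CB·A·BC·A·CB·CB·A·BC
    A ↦ BC
    B ↦ A
    C ↦ CB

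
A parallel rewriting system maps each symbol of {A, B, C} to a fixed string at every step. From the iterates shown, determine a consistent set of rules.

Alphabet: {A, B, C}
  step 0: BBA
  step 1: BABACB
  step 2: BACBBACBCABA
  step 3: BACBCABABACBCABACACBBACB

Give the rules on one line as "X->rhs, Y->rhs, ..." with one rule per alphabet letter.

A->CB, B->BA, C->CA

  step 2 ⇒ step 3: BACBBACBCABA ⇒ BA·CB·CA·BA·BA·CB·CA·BA·CA·CB·BA·CB
    A ↦ CB
    B ↦ BA
    C ↦ CA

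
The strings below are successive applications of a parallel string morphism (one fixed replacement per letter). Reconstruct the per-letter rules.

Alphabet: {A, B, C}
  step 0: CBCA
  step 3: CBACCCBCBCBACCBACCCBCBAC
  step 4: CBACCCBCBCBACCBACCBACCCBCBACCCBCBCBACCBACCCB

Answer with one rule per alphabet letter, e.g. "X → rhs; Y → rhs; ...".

A->C, B->AC, C->CB

  step 3 ⇒ step 4: CBACCCBCBCBACCBACCCBCBAC ⇒ CB·AC·C·CB·CB·CB·AC·CB·AC·CB·AC·C·CB·CB·AC·C·CB·CB·CB·AC·CB·AC·C·CB
    A ↦ C
    B ↦ AC
    C ↦ CB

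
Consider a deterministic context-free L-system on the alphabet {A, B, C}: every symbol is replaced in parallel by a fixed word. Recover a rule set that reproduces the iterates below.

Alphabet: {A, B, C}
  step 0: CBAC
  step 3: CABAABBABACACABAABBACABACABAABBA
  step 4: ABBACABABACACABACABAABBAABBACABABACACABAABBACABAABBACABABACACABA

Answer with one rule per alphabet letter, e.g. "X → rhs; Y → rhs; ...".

A->BA, B->CA, C->AB

  step 3 ⇒ step 4: CABAABBABACACABAABBACABACABAABBA ⇒ AB·BA·CA·BA·BA·CA·CA·BA·CA·BA·AB·BA·AB·BA·CA·BA·BA·CA·CA·BA·AB·BA·CA·BA·AB·BA·CA·BA·BA·CA·CA·BA
    A ↦ BA
    B ↦ CA
    C ↦ AB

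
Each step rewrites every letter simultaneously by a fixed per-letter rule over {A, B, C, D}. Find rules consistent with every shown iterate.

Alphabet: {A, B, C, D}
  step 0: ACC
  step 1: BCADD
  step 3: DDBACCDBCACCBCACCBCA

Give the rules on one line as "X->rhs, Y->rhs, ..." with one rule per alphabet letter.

A->BCA, B->CC, C->D, D->BA

  step 0 ⇒ step 1: ACC ⇒ BCA·D·D
    A ↦ BCA
    C ↦ D
    B ↦ CC  (constrained at step 1)
    D ↦ BA  (constrained at step 1)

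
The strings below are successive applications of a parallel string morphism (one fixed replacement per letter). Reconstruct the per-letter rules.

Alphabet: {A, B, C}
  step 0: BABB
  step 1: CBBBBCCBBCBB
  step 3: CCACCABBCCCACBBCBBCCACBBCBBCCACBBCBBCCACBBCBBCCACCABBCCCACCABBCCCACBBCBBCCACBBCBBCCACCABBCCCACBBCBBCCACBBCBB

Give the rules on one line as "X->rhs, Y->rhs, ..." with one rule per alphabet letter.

A->BBC, B->CBB, C->CCA

  step 0 ⇒ step 1: BABB ⇒ CBB·BBC·CBB·CBB
    A ↦ BBC
    B ↦ CBB
    C ↦ CCA  (constrained at step 1)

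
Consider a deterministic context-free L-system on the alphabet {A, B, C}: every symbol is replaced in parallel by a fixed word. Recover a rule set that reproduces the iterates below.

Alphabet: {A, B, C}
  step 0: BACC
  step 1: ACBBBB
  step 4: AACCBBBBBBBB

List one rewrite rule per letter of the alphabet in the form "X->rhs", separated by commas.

A->C, B->A, C->BB

  step 0 ⇒ step 1: BACC ⇒ A·C·BB·BB
    A ↦ C
    B ↦ A
    C ↦ BB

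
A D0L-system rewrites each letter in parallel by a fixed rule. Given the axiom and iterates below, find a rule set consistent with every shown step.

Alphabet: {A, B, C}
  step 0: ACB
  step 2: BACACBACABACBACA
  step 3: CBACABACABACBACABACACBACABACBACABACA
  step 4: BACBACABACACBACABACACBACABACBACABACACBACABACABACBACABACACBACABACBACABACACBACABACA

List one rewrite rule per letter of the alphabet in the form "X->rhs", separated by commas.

A->CA, B->CBA, C->BA

  step 3 ⇒ step 4: CBACABACABACBACABACACBACABACBACABACA ⇒ BA·CBA·CA·BA·CA·CBA·CA·BA·CA·CBA·CA·BA·CBA·CA·BA·CA·CBA·CA·BA·CA·BA·CBA·CA·BA·CA·CBA·CA·BA·CBA·CA·BA·CA·CBA·CA·BA·CA
    A ↦ CA
    B ↦ CBA
    C ↦ BA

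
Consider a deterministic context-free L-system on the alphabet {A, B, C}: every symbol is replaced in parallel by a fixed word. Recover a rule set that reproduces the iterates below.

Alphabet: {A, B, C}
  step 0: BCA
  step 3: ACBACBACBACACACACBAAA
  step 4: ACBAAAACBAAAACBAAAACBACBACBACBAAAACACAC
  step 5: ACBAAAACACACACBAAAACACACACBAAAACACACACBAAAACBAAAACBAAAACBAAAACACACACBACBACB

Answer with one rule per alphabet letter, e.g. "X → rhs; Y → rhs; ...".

A->AC, B->AAA, C->B

  step 4 ⇒ step 5: ACBAAAACBAAAACBAAAACBACBACBACBAAAACACAC ⇒ AC·B·AAA·AC·AC·AC·AC·B·AAA·AC·AC·AC·AC·B·AAA·AC·AC·AC·AC·B·AAA·AC·B·AAA·AC·B·AAA·AC·B·AAA·AC·AC·AC·AC·B·AC·B·AC·B
    A ↦ AC
    B ↦ AAA
    C ↦ B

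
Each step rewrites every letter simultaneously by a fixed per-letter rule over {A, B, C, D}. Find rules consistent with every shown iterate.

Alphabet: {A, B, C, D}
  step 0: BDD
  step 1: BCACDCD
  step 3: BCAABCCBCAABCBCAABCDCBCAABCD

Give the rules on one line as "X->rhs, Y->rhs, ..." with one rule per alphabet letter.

  step 0 ⇒ step 1: BDD ⇒ BCA·CD·CD
    B ↦ BCA
    D ↦ CD
    A ↦ C  (constrained at step 1)
    C ↦ AB  (constrained at step 1)

A->C, B->BCA, C->AB, D->CD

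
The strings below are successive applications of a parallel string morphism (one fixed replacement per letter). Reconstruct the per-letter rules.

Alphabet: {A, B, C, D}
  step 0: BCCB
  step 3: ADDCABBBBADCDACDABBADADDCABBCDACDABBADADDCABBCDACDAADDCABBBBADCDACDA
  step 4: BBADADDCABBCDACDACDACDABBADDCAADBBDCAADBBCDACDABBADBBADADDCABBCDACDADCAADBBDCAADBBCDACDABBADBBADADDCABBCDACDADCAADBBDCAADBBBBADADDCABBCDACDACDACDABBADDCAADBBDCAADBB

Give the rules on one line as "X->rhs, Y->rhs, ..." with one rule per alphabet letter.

A->BB, B->CDA, C->DCA, D->AD

  step 3 ⇒ step 4: ADDCABBBBADCDACDABBADADDCABBCDACDABBADADDCABBCDACDAADDCABBBBADCDACDA ⇒ BB·AD·AD·DCA·BB·CDA·CDA·CDA·CDA·BB·AD·DCA·AD·BB·DCA·AD·BB·CDA·CDA·BB·AD·BB·AD·AD·DCA·BB·CDA·CDA·DCA·AD·BB·DCA·AD·BB·CDA·CDA·BB·AD·BB·AD·AD·DCA·BB·CDA·CDA·DCA·AD·BB·DCA·AD·BB·BB·AD·AD·DCA·BB·CDA·CDA·CDA·CDA·BB·AD·DCA·AD·BB·DCA·AD·BB
    A ↦ BB
    B ↦ CDA
    C ↦ DCA
    D ↦ AD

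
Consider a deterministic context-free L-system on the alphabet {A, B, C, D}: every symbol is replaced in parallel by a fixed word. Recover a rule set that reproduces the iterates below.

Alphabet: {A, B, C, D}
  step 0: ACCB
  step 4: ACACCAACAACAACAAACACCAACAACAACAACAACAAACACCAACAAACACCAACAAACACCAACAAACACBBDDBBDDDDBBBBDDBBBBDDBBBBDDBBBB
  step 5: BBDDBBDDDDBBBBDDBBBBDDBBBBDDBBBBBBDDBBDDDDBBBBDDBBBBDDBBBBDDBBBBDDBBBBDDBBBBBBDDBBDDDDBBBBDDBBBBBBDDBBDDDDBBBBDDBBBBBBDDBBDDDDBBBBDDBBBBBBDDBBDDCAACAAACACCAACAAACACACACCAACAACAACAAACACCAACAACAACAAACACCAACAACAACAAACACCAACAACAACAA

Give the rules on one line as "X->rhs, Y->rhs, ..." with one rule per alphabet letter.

A->BB, B->CAA, C->DD, D->AC

  step 4 ⇒ step 5: ACACCAACAACAACAAACACCAACAACAACAACAACAAACACCAACAAACACCAACAAACACCAACAAACACBBDDBBDDDDBBBBDDBBBBDDBBBBDDBBBB ⇒ BB·DD·BB·DD·DD·BB·BB·DD·BB·BB·DD·BB·BB·DD·BB·BB·BB·DD·BB·DD·DD·BB·BB·DD·BB·BB·DD·BB·BB·DD·BB·BB·DD·BB·BB·DD·BB·BB·BB·DD·BB·DD·DD·BB·BB·DD·BB·BB·BB·DD·BB·DD·DD·BB·BB·DD·BB·BB·BB·DD·BB·DD·DD·BB·BB·DD·BB·BB·BB·DD·BB·DD·CAA·CAA·AC·AC·CAA·CAA·AC·AC·AC·AC·CAA·CAA·CAA·CAA·AC·AC·CAA·CAA·CAA·CAA·AC·AC·CAA·CAA·CAA·CAA·AC·AC·CAA·CAA·CAA·CAA
    A ↦ BB
    B ↦ CAA
    C ↦ DD
    D ↦ AC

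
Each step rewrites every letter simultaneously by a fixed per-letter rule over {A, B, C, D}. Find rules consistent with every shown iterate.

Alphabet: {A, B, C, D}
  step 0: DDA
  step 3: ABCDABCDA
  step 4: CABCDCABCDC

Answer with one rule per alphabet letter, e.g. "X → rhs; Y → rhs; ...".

A->C, B->A, C->B, D->CD

  step 3 ⇒ step 4: ABCDABCDA ⇒ C·A·B·CD·C·A·B·CD·C
    A ↦ C
    B ↦ A
    C ↦ B
    D ↦ CD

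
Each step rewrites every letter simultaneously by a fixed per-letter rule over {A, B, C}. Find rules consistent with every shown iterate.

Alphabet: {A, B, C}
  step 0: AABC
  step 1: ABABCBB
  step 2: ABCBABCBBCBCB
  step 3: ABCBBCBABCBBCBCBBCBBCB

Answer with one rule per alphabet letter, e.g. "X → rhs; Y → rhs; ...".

A->AB, B->CB, C->B

  step 2 ⇒ step 3: ABCBABCBBCBCB ⇒ AB·CB·B·CB·AB·CB·B·CB·CB·B·CB·B·CB
    A ↦ AB
    B ↦ CB
    C ↦ B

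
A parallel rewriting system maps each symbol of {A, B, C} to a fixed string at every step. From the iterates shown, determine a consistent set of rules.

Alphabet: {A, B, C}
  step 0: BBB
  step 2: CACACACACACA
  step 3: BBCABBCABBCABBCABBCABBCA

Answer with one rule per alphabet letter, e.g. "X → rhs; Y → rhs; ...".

  step 2 ⇒ step 3: CACACACACACA ⇒ BB·CA·BB·CA·BB·CA·BB·CA·BB·CA·BB·CA
    A ↦ CA
    C ↦ BB
    B ↦ AA  (constrained at step 0)

A->CA, B->AA, C->BB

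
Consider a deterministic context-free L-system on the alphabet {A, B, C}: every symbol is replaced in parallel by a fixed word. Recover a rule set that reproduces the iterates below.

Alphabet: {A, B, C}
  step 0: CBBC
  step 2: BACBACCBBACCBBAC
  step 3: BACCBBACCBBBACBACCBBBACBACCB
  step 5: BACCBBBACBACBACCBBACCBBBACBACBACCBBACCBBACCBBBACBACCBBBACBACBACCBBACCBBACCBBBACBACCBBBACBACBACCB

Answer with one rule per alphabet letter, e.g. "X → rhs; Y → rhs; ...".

A->C, B->BAC, C->B

  step 2 ⇒ step 3: BACBACCBBACCBBAC ⇒ BAC·C·B·BAC·C·B·B·BAC·BAC·C·B·B·BAC·BAC·C·B
    A ↦ C
    B ↦ BAC
    C ↦ B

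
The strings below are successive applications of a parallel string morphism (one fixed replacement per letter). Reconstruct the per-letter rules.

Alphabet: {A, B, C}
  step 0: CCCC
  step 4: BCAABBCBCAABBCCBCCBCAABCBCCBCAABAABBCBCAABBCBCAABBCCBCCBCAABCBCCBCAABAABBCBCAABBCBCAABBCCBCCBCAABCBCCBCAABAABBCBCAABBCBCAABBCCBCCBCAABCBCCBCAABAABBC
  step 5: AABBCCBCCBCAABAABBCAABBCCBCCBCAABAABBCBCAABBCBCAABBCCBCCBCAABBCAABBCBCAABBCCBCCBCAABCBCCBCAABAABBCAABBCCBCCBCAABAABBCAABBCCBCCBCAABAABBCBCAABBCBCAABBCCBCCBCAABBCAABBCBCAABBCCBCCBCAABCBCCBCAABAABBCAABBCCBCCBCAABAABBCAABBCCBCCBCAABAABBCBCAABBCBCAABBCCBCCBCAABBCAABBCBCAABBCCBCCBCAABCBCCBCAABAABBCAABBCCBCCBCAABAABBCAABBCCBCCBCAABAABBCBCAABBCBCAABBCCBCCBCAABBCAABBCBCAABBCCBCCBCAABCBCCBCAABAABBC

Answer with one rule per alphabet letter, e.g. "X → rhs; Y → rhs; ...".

A->CBC, B->AAB, C->BC

  step 4 ⇒ step 5: BCAABBCBCAABBCCBCCBCAABCBCCBCAABAABBCBCAABBCBCAABBCCBCCBCAABCBCCBCAABAABBCBCAABBCBCAABBCCBCCBCAABCBCCBCAABAABBCBCAABBCBCAABBCCBCCBCAABCBCCBCAABAABBC ⇒ AAB·BC·CBC·CBC·AAB·AAB·BC·AAB·BC·CBC·CBC·AAB·AAB·BC·BC·AAB·BC·BC·AAB·BC·CBC·CBC·AAB·BC·AAB·BC·BC·AAB·BC·CBC·CBC·AAB·CBC·CBC·AAB·AAB·BC·AAB·BC·CBC·CBC·AAB·AAB·BC·AAB·BC·CBC·CBC·AAB·AAB·BC·BC·AAB·BC·BC·AAB·BC·CBC·CBC·AAB·BC·AAB·BC·BC·AAB·BC·CBC·CBC·AAB·CBC·CBC·AAB·AAB·BC·AAB·BC·CBC·CBC·AAB·AAB·BC·AAB·BC·CBC·CBC·AAB·AAB·BC·BC·AAB·BC·BC·AAB·BC·CBC·CBC·AAB·BC·AAB·BC·BC·AAB·BC·CBC·CBC·AAB·CBC·CBC·AAB·AAB·BC·AAB·BC·CBC·CBC·AAB·AAB·BC·AAB·BC·CBC·CBC·AAB·AAB·BC·BC·AAB·BC·BC·AAB·BC·CBC·CBC·AAB·BC·AAB·BC·BC·AAB·BC·CBC·CBC·AAB·CBC·CBC·AAB·AAB·BC
    A ↦ CBC
    B ↦ AAB
    C ↦ BC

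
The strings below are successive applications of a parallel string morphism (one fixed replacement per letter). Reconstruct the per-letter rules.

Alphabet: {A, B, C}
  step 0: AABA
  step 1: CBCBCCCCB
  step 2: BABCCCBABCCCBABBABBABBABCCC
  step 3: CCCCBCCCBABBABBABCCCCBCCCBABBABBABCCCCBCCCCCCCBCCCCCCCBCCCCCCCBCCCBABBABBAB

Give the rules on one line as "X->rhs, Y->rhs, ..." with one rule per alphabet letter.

  step 2 ⇒ step 3: BABCCCBABCCCBABBABBABBABCCC ⇒ CCC·CB·CCC·BAB·BAB·BAB·CCC·CB·CCC·BAB·BAB·BAB·CCC·CB·CCC·CCC·CB·CCC·CCC·CB·CCC·CCC·CB·CCC·BAB·BAB·BAB
    A ↦ CB
    B ↦ CCC
    C ↦ BAB

A->CB, B->CCC, C->BAB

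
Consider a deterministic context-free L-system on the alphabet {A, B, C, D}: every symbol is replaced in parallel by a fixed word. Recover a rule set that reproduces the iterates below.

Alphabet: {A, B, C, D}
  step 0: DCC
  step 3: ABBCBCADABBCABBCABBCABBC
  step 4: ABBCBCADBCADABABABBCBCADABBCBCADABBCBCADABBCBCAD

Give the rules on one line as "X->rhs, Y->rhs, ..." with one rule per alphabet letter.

A->AB, B->BC, C->AD, D->AB

  step 3 ⇒ step 4: ABBCBCADABBCABBCABBCABBC ⇒ AB·BC·BC·AD·BC·AD·AB·AB·AB·BC·BC·AD·AB·BC·BC·AD·AB·BC·BC·AD·AB·BC·BC·AD
    A ↦ AB
    B ↦ BC
    C ↦ AD
    D ↦ AB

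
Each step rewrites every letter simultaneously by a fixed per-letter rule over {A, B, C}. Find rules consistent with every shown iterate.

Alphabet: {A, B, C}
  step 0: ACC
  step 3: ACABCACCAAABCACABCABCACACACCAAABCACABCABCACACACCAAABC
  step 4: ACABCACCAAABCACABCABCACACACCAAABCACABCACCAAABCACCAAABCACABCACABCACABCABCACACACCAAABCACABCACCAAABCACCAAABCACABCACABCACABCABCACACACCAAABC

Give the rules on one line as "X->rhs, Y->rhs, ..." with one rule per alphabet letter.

A->AC, B->CAA, C->ABC

  step 3 ⇒ step 4: ACABCACCAAABCACABCABCACACACCAAABCACABCABCACACACCAAABC ⇒ AC·ABC·AC·CAA·ABC·AC·ABC·ABC·AC·AC·AC·CAA·ABC·AC·ABC·AC·CAA·ABC·AC·CAA·ABC·AC·ABC·AC·ABC·AC·ABC·ABC·AC·AC·AC·CAA·ABC·AC·ABC·AC·CAA·ABC·AC·CAA·ABC·AC·ABC·AC·ABC·AC·ABC·ABC·AC·AC·AC·CAA·ABC
    A ↦ AC
    B ↦ CAA
    C ↦ ABC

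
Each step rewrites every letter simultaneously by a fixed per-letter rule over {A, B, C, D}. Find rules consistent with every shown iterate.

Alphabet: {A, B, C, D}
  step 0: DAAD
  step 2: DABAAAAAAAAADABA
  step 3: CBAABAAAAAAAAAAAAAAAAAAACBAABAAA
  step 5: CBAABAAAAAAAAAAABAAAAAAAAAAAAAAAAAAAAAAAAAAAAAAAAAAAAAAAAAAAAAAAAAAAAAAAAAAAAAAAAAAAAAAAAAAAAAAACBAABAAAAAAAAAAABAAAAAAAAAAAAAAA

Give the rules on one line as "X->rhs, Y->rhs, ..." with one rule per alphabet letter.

A->AA, B->BA, C->DA, D->CB

  step 2 ⇒ step 3: DABAAAAAAAAADABA ⇒ CB·AA·BA·AA·AA·AA·AA·AA·AA·AA·AA·AA·CB·AA·BA·AA
    A ↦ AA
    B ↦ BA
    D ↦ CB
    C ↦ DA  (constrained at step 3)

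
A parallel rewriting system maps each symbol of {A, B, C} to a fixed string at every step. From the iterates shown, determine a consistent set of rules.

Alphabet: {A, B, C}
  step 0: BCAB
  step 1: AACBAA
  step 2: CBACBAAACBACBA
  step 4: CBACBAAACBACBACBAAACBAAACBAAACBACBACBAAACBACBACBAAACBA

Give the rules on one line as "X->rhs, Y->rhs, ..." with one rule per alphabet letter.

A->CBA, B->A, C->A

  step 1 ⇒ step 2: AACBAA ⇒ CBA·CBA·A·A·CBA·CBA
    A ↦ CBA
    B ↦ A
    C ↦ A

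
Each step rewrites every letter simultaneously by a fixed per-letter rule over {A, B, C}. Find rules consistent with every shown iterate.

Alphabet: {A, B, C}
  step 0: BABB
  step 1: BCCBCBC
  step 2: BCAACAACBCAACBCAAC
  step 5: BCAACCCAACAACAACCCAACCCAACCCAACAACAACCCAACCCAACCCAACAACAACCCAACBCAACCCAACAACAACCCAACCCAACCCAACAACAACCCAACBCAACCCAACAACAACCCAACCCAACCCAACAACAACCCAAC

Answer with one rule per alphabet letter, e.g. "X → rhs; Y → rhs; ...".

A->C, B->BC, C->AAC

  step 1 ⇒ step 2: BCCBCBC ⇒ BC·AAC·AAC·BC·AAC·BC·AAC
    B ↦ BC
    C ↦ AAC
  step 0 ⇒ step 1: BABB ⇒ BC·C·BC·BC
    A ↦ C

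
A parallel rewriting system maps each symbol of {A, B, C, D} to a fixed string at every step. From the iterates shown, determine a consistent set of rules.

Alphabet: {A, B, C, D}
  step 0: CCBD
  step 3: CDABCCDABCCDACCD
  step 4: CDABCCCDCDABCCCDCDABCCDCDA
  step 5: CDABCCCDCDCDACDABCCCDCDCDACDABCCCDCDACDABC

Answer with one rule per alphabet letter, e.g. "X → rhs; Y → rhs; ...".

A->BC, B->C, C->CD, D->A

  step 4 ⇒ step 5: CDABCCCDCDABCCCDCDABCCDCDA ⇒ CD·A·BC·C·CD·CD·CD·A·CD·A·BC·C·CD·CD·CD·A·CD·A·BC·C·CD·CD·A·CD·A·BC
    A ↦ BC
    B ↦ C
    C ↦ CD
    D ↦ A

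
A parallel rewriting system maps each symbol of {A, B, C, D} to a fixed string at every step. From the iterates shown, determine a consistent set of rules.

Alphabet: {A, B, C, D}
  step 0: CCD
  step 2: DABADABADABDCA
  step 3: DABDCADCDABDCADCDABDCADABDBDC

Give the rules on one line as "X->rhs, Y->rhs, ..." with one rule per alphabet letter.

  step 2 ⇒ step 3: DABADABADABDCA ⇒ DAB·DC·A·DC·DAB·DC·A·DC·DAB·DC·A·DAB·DB·DC
    A ↦ DC
    B ↦ A
    C ↦ DB
    D ↦ DAB

A->DC, B->A, C->DB, D->DAB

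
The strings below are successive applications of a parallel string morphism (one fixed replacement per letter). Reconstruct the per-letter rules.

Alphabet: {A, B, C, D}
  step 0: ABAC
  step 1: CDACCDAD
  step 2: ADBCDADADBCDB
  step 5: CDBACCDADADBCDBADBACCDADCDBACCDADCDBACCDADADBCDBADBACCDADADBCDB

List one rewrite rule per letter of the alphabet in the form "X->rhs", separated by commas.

A->CD, B->AC, C->AD, D->B

  step 1 ⇒ step 2: CDACCDAD ⇒ AD·B·CD·AD·AD·B·CD·B
    A ↦ CD
    C ↦ AD
    D ↦ B
  step 0 ⇒ step 1: ABAC ⇒ CD·AC·CD·AD
    B ↦ AC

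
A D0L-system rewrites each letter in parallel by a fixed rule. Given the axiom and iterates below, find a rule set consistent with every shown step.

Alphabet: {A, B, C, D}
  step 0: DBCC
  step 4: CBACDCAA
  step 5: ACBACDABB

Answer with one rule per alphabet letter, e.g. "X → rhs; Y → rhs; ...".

  step 4 ⇒ step 5: CBACDCAA ⇒ A·C·B·A·CD·A·B·B
    A ↦ B
    B ↦ C
    C ↦ A
    D ↦ CD

A->B, B->C, C->A, D->CD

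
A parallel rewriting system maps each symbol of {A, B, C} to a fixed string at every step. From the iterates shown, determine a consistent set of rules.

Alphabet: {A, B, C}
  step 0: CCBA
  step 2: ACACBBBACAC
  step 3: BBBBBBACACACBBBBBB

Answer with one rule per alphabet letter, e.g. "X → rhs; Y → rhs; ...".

  step 2 ⇒ step 3: ACACBBBACAC ⇒ BB·B·BB·B·AC·AC·AC·BB·B·BB·B
    A ↦ BB
    B ↦ AC
    C ↦ B

A->BB, B->AC, C->B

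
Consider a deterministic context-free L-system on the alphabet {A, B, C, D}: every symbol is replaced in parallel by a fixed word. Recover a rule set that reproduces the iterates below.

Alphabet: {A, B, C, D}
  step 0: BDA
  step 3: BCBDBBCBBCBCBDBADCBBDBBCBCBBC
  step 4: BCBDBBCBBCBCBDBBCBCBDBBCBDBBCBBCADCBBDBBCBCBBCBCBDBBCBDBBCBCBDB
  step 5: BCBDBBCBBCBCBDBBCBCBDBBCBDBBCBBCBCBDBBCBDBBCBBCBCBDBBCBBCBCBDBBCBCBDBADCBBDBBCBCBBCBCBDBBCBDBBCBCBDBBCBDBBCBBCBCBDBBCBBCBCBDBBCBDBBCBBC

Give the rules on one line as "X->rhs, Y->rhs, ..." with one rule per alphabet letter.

A->ADC, B->BC, C->BDB, D->B

  step 4 ⇒ step 5: BCBDBBCBBCBCBDBBCBCBDBBCBDBBCBBCADCBBDBBCBCBBCBCBDBBCBDBBCBCBDB ⇒ BC·BDB·BC·B·BC·BC·BDB·BC·BC·BDB·BC·BDB·BC·B·BC·BC·BDB·BC·BDB·BC·B·BC·BC·BDB·BC·B·BC·BC·BDB·BC·BC·BDB·ADC·B·BDB·BC·BC·B·BC·BC·BDB·BC·BDB·BC·BC·BDB·BC·BDB·BC·B·BC·BC·BDB·BC·B·BC·BC·BDB·BC·BDB·BC·B·BC
    A ↦ ADC
    B ↦ BC
    C ↦ BDB
    D ↦ B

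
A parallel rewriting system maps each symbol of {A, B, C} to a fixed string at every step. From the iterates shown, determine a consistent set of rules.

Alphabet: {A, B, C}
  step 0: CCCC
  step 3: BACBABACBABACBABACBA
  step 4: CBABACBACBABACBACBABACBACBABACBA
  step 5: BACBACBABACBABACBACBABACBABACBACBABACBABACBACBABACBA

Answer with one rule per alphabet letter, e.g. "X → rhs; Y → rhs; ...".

  step 4 ⇒ step 5: CBABACBACBABACBACBABACBACBABACBA ⇒ BA·C·BA·C·BA·BA·C·BA·BA·C·BA·C·BA·BA·C·BA·BA·C·BA·C·BA·BA·C·BA·BA·C·BA·C·BA·BA·C·BA
    A ↦ BA
    B ↦ C
    C ↦ BA

A->BA, B->C, C->BA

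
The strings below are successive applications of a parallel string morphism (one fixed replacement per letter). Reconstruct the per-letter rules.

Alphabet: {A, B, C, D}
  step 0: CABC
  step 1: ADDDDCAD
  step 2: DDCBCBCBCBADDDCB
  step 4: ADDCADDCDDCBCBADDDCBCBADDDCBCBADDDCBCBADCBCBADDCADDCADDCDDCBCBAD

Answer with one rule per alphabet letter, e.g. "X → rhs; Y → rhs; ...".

  step 1 ⇒ step 2: ADDDDCAD ⇒ DD·CB·CB·CB·CB·AD·DD·CB
    A ↦ DD
    C ↦ AD
    D ↦ CB
  step 0 ⇒ step 1: CABC ⇒ AD·DD·DC·AD
    B ↦ DC

A->DD, B->DC, C->AD, D->CB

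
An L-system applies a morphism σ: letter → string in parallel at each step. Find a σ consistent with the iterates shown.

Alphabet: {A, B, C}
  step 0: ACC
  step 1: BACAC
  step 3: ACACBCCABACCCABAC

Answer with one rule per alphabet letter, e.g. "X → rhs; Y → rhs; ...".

  step 0 ⇒ step 1: ACC ⇒ B·AC·AC
    A ↦ B
    C ↦ AC
    B ↦ CCA  (constrained at step 1)

A->B, B->CCA, C->AC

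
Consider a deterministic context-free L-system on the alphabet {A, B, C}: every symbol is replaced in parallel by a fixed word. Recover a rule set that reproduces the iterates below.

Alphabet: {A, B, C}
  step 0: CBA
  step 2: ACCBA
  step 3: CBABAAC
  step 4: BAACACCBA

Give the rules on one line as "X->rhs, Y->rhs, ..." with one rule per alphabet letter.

  step 3 ⇒ step 4: CBABAAC ⇒ BA·A·C·A·C·C·BA
    A ↦ C
    B ↦ A
    C ↦ BA

A->C, B->A, C->BA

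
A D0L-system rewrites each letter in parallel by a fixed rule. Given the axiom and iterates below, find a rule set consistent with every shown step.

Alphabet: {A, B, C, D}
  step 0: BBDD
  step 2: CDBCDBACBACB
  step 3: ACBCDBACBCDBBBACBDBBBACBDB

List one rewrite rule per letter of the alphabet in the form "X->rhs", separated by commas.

  step 2 ⇒ step 3: CDBCDBACBACB ⇒ ACB·C·DB·ACB·C·DB·BB·ACB·DB·BB·ACB·DB
    A ↦ BB
    B ↦ DB
    C ↦ ACB
    D ↦ C

A->BB, B->DB, C->ACB, D->C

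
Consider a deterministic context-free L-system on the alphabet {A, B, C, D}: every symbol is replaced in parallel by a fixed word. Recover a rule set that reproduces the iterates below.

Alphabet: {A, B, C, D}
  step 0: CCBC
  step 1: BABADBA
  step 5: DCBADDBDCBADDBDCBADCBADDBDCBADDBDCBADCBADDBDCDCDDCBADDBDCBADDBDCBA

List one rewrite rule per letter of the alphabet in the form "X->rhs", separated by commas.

  step 0 ⇒ step 1: CCBC ⇒ BA·BA·D·BA
    B ↦ D
    C ↦ BA
    A ↦ DB  (constrained at step 1)
    D ↦ DC  (constrained at step 1)

A->DB, B->D, C->BA, D->DC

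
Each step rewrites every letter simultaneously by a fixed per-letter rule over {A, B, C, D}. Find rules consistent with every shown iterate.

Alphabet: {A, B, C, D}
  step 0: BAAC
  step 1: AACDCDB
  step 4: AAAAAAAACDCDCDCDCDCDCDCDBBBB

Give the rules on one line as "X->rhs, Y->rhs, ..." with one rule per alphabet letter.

A->CD, B->AA, C->B, D->B

  step 0 ⇒ step 1: BAAC ⇒ AA·CD·CD·B
    A ↦ CD
    B ↦ AA
    C ↦ B
    D ↦ B  (constrained at step 1)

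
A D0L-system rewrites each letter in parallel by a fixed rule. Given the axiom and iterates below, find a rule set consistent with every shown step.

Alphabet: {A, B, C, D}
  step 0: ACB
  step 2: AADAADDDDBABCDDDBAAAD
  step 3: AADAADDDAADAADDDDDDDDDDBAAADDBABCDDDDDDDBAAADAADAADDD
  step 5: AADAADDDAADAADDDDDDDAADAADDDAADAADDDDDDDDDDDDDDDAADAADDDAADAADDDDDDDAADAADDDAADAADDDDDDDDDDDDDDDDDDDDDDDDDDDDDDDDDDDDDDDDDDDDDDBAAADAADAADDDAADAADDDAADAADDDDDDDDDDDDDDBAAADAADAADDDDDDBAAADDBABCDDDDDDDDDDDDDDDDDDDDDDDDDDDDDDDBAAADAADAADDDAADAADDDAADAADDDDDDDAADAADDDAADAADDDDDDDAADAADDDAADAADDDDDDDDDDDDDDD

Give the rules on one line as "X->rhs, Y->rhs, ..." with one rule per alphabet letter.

A->AAD, B->DBA, C->BC, D->DD

  step 2 ⇒ step 3: AADAADDDDBABCDDDBAAAD ⇒ AAD·AAD·DD·AAD·AAD·DD·DD·DD·DD·DBA·AAD·DBA·BC·DD·DD·DD·DBA·AAD·AAD·AAD·DD
    A ↦ AAD
    B ↦ DBA
    C ↦ BC
    D ↦ DD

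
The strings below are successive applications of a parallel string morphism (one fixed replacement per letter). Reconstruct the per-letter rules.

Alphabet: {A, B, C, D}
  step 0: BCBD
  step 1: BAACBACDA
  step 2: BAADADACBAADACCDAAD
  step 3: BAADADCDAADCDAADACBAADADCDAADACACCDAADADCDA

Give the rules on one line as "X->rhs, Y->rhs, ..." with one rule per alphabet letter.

A->AD, B->BA, C->AC, D->CDA

  step 2 ⇒ step 3: BAADADACBAADACCDAAD ⇒ BA·AD·AD·CDA·AD·CDA·AD·AC·BA·AD·AD·CDA·AD·AC·AC·CDA·AD·AD·CDA
    A ↦ AD
    B ↦ BA
    C ↦ AC
    D ↦ CDA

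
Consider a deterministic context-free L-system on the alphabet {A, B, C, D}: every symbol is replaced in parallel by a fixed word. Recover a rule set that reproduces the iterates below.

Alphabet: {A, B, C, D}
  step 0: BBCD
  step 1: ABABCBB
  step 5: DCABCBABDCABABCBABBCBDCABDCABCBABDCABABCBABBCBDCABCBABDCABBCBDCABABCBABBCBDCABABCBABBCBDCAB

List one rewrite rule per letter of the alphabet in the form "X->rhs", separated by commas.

  step 0 ⇒ step 1: BBCD ⇒ AB·AB·CB·B
    B ↦ AB
    C ↦ CB
    D ↦ B
    A ↦ DC  (constrained at step 1)

A->DC, B->AB, C->CB, D->B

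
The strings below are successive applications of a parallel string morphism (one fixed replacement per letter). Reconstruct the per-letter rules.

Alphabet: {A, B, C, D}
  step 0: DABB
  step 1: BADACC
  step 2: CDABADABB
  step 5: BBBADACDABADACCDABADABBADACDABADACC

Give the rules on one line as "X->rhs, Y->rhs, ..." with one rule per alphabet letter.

A->DA, B->C, C->B, D->BA

  step 1 ⇒ step 2: BADACC ⇒ C·DA·BA·DA·B·B
    A ↦ DA
    B ↦ C
    C ↦ B
    D ↦ BA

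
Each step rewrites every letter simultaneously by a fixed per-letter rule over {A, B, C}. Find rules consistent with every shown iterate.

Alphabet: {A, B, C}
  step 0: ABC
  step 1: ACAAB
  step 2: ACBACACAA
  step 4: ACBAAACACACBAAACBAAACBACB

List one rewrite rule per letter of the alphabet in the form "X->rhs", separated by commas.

  step 1 ⇒ step 2: ACAAB ⇒ AC·B·AC·AC·AA
    A ↦ AC
    B ↦ AA
    C ↦ B

A->AC, B->AA, C->B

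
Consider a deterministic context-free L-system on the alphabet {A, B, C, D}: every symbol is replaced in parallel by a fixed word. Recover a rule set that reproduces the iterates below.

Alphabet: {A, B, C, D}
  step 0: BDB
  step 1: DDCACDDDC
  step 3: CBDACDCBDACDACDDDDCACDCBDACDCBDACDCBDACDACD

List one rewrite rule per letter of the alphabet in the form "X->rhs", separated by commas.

A->CB, B->DDC, C->D, D->ACD

  step 0 ⇒ step 1: BDB ⇒ DDC·ACD·DDC
    B ↦ DDC
    D ↦ ACD
    A ↦ CB  (constrained at step 1)
    C ↦ D  (constrained at step 1)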